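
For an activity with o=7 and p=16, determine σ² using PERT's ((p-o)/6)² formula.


σ² = ((p - o) / 6)² = (p - o)² / 36
= (16 - 7)² / 36
= 9² / 36
= 81 / 36
= 2.2500


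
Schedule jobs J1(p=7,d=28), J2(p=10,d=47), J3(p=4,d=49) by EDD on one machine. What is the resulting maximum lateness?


EDD order: J1 → J2 → J3
Completion and lateness:
  J1: C=7, d=28, L=7-28=-21
  J2: C=17, d=47, L=17-47=-30
  J3: C=21, d=49, L=21-49=-28
Lmax = max(-21, -30, -28)
= -21


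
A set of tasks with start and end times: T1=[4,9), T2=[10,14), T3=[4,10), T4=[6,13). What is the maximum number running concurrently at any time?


Check each time point for overlaps:
  t=6: 3 tasks active (T1, T3, T4)
Max concurrent = 3


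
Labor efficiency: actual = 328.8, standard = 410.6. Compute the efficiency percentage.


Efficiency = (actual / standard) × 100
= (328.8 / 410.6) × 100
= 80.1%


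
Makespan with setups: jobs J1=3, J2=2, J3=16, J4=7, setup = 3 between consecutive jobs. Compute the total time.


Makespan = Σ processing + (n-1) × setup
= (3 + 2 + 16 + 7) + (4-1)×3
= 28 + 9
= 37 time units


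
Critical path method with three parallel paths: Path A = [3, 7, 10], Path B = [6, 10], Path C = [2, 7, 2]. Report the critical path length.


Path A: 3 + 7 + 10 = 20
Path B: 6 + 10 = 16
Path C: 2 + 7 + 2 = 11
Critical path = longest = max(20, 16, 11)
= 20 (Path A)


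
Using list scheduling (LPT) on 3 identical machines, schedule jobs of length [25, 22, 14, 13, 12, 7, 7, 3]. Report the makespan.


Jobs (LPT sorted): [25, 22, 14, 13, 12, 7, 7, 3]
Machines: 3
  J=25 → Machine 1 (load: 0+25=25)
  J=22 → Machine 2 (load: 0+22=22)
  J=14 → Machine 3 (load: 0+14=14)
  J=13 → Machine 3 (load: 14+13=27)
  J=12 → Machine 2 (load: 22+12=34)
  J=7 → Machine 1 (load: 25+7=32)
  J=7 → Machine 3 (load: 27+7=34)
  J=3 → Machine 1 (load: 32+3=35)
Machine loads: [35, 34, 34]
Makespan = max = 35 time units


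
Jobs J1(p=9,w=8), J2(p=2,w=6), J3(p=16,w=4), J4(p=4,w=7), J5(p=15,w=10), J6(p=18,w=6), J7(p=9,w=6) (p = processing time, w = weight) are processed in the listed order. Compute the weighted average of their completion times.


Completion times:
  J1: C=9, w×C=8×9=72
  J2: C=11, w×C=6×11=66
  J3: C=27, w×C=4×27=108
  J4: C=31, w×C=7×31=217
  J5: C=46, w×C=10×46=460
  J6: C=64, w×C=6×64=384
  J7: C=73, w×C=6×73=438
Sum w×C = 1745
Sum w = 47
Weighted avg = 1745/47
= 37.13


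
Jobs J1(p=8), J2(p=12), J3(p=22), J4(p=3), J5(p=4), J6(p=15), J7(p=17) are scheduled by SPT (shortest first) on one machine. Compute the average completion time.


SPT order: J4 → J5 → J1 → J2 → J6 → J7 → J3
Completion times:
  J4: C=3
  J5: C=7
  J1: C=15
  J2: C=27
  J6: C=42
  J7: C=59
  J3: C=81
Sum = 234, n = 7
Mean flow = 234/7
= 33.43


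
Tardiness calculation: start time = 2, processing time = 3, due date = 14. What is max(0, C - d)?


Completion = start + processing = 2 + 3 = 5
Tardiness = max(0, C - d) = max(0, 5 - 14)
= max(0, -9)
= 0


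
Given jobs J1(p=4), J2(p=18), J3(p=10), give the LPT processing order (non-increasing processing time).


LPT: sort by longest processing time first
  J2: p=18
  J3: p=10
  J1: p=4
Order: J2 → J3 → J1


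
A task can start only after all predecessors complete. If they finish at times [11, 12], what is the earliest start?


ES = max of all predecessor completion times
Predecessors: [11, 12]
ES = max(11, 12)
= 12


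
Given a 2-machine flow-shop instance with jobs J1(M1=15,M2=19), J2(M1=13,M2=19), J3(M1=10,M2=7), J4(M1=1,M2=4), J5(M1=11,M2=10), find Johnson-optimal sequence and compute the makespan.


Johnson's rule:
Group 1 (M1≤M2, sort by M1): ['J4', 'J2', 'J1']
Group 2 (M1>M2, sort desc M2): ['J5', 'J3']
Sequence: J4 → J2 → J1 → J5 → J3
Makespan calculation:
  J4: M1 done=1, M2 done=5
  J2: M1 done=14, M2 done=33
  J1: M1 done=29, M2 done=52
  J5: M1 done=40, M2 done=62
  J3: M1 done=50, M2 done=69
= Sequence: J4 → J2 → J1 → J5 → J3, Makespan: 69


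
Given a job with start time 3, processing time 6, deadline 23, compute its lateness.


Completion = 3 + 6 = 9
Lateness = C - d = 9 - 23
= -14


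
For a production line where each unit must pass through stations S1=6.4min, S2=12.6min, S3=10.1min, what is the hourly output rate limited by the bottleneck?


Bottleneck = longest station time
Station times: [6.4, 12.6, 10.1]
Max = 12.6 min
Rate = 60 / 12.6
= 4.76 units/hour (bottleneck: 12.6min)


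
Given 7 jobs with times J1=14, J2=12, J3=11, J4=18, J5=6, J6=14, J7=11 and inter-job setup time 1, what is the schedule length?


Makespan = Σ processing + (n-1) × setup
= (14 + 12 + 11 + 18 + 6 + 14 + 11) + (7-1)×1
= 86 + 6
= 92 time units


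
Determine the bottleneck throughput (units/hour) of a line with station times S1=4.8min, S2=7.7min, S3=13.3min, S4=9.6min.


Bottleneck = longest station time
Station times: [4.8, 7.7, 13.3, 9.6]
Max = 13.3 min
Rate = 60 / 13.3
= 4.51 units/hour (bottleneck: 13.3min)


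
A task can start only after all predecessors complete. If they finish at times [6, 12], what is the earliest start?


ES = max of all predecessor completion times
Predecessors: [6, 12]
ES = max(6, 12)
= 12


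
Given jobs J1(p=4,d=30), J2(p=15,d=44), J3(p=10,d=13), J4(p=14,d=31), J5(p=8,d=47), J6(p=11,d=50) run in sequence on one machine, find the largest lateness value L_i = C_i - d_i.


Lateness per job (L = C - d):
  J1: C=4, d=30, L=-26
  J2: C=19, d=44, L=-25
  J3: C=29, d=13, L=16
  J4: C=43, d=31, L=12
  J5: C=51, d=47, L=4
  J6: C=62, d=50, L=12
Lmax = max(-26, -25, 16, 12, 4, 12)
= 16


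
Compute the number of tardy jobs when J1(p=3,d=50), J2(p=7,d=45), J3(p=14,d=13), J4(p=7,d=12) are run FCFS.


Completion vs due date:
  J1: C=3, d=50 → on time
  J2: C=10, d=45 → on time
  J3: C=24, d=13 → TARDY
  J4: C=31, d=12 → TARDY
Tardy jobs: J3, J4
Count = 2


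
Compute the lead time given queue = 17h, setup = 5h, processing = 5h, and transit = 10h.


Lead time = queue + setup + processing + transit
= 17 + 5 + 5 + 10
= 37 hours


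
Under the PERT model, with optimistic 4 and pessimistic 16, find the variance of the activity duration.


σ² = ((p - o) / 6)² = (p - o)² / 36
= (16 - 4)² / 36
= 12² / 36
= 144 / 36
= 4.0000


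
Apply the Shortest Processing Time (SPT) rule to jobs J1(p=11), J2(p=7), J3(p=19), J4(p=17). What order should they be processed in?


SPT: sort by shortest processing time
  J2: p=7
  J1: p=11
  J4: p=17
  J3: p=19
Order: J2 → J1 → J4 → J3


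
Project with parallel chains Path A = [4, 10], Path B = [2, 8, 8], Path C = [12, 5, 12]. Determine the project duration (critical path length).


Path A: 4 + 10 = 14
Path B: 2 + 8 + 8 = 18
Path C: 12 + 5 + 12 = 29
Critical path = longest = max(14, 18, 29)
= 29 (Path C)


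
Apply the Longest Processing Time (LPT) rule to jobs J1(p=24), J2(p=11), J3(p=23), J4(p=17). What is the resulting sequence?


LPT: sort by longest processing time first
  J1: p=24
  J3: p=23
  J4: p=17
  J2: p=11
Order: J1 → J3 → J4 → J2


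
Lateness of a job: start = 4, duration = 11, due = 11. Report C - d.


Completion = 4 + 11 = 15
Lateness = C - d = 15 - 11
= 4


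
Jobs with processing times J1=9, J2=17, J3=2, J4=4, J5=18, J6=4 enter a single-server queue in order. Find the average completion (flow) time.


Completion times:
  J1: completes at 9
  J2: completes at 26
  J3: completes at 28
  J4: completes at 32
  J5: completes at 50
  J6: completes at 54
Sum = 199
Average = 199/6
= 33.17


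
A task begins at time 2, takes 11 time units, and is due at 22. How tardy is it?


Completion = start + processing = 2 + 11 = 13
Tardiness = max(0, C - d) = max(0, 13 - 22)
= max(0, -9)
= 0


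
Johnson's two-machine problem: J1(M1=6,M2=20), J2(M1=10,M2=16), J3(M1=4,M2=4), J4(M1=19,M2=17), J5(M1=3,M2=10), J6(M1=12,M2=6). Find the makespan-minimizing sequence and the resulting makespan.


Johnson's rule:
Group 1 (M1≤M2, sort by M1): ['J5', 'J3', 'J1', 'J2']
Group 2 (M1>M2, sort desc M2): ['J4', 'J6']
Sequence: J5 → J3 → J1 → J2 → J4 → J6
Makespan calculation:
  J5: M1 done=3, M2 done=13
  J3: M1 done=7, M2 done=17
  J1: M1 done=13, M2 done=37
  J2: M1 done=23, M2 done=53
  J4: M1 done=42, M2 done=70
  J6: M1 done=54, M2 done=76
= Sequence: J5 → J3 → J1 → J2 → J4 → J6, Makespan: 76


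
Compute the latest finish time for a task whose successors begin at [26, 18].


LF = min of all successor start times
Successors start at: [26, 18]
LF = min(26, 18)
= 18


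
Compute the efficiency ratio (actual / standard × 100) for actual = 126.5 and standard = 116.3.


Efficiency = (actual / standard) × 100
= (126.5 / 116.3) × 100
= 108.8%


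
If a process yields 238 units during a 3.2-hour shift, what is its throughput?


Throughput = units / time
= 238 / 3.2
= 74.4 units/hour


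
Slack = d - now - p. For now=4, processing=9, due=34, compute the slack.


Slack = due - current_time - processing
= 34 - 4 - 9
= 21


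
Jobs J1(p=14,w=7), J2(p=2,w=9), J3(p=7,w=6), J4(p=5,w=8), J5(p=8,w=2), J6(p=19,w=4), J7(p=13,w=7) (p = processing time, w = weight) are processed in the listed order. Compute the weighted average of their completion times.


Completion times:
  J1: C=14, w×C=7×14=98
  J2: C=16, w×C=9×16=144
  J3: C=23, w×C=6×23=138
  J4: C=28, w×C=8×28=224
  J5: C=36, w×C=2×36=72
  J6: C=55, w×C=4×55=220
  J7: C=68, w×C=7×68=476
Sum w×C = 1372
Sum w = 43
Weighted avg = 1372/43
= 31.91


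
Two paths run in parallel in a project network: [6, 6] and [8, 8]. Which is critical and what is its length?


Path A: 6 + 6 = 12
Path B: 8 + 8 = 16
Critical path = longest = max(12, 16)
= 16 (Path B)


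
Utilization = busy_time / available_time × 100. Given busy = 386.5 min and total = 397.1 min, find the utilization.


Utilization = busy / total × 100
= 386.5 / 397.1 × 100
= 97.3%


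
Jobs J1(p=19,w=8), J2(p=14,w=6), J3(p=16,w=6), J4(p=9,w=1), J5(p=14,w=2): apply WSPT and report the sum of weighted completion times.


WSPT order (by p/w): J2 → J1 → J3 → J5 → J4
  J2: C=14, w·C=6×14=84
  J1: C=33, w·C=8×33=264
  J3: C=49, w·C=6×49=294
  J5: C=63, w·C=2×63=126
  J4: C=72, w·C=1×72=72
Σ w·C = 840
= 840


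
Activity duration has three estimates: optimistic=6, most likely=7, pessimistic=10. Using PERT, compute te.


te = (o + 4m + p) / 6
= (6 + 4×7 + 10) / 6
= (6 + 28 + 10) / 6
= 44 / 6
= 7.33


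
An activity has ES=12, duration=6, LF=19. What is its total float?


EF = ES + duration = 12 + 6 = 18
LS = LF - duration = 19 - 6 = 13
Total Float = LF - EF = 19 - 18
(or LS - ES = 13 - 12)
= 1


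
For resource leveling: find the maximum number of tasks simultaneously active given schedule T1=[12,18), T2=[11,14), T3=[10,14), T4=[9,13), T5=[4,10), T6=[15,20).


Check each time point for overlaps:
  t=12: 4 tasks active (T1, T2, T3, T4)
Max concurrent = 4


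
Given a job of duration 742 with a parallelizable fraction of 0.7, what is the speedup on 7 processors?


Amdahl's law: T_p = T × ((1-p) + p/N)
= 742 × ((1-0.7) + 0.7/7)
= 742 × (0.30 + 0.1000)
= 742 × 0.4000
= 296.80
Speedup = 742/296.80
= 2.50×


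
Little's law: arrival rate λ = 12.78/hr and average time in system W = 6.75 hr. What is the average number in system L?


Little's law: L = λ × W
= 12.78 × 6.75
= 86.27


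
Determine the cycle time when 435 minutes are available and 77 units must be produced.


Cycle time = available time / demand
= 435 / 77
= 5.65 min/unit


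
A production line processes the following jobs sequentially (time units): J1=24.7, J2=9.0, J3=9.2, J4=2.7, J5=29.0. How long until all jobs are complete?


Sequential makespan: sum all processing times
= 24.7 + 9.0 + 9.2 + 2.7 + 29.0
= 74.6 time units


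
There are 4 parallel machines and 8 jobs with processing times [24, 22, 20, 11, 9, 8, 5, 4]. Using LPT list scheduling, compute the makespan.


Jobs (LPT sorted): [24, 22, 20, 11, 9, 8, 5, 4]
Machines: 4
  J=24 → Machine 1 (load: 0+24=24)
  J=22 → Machine 2 (load: 0+22=22)
  J=20 → Machine 3 (load: 0+20=20)
  J=11 → Machine 4 (load: 0+11=11)
  J=9 → Machine 4 (load: 11+9=20)
  J=8 → Machine 3 (load: 20+8=28)
  J=5 → Machine 4 (load: 20+5=25)
  J=4 → Machine 2 (load: 22+4=26)
Machine loads: [24, 26, 28, 25]
Makespan = max = 28 time units


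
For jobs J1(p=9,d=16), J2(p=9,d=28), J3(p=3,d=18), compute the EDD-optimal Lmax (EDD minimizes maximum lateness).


EDD order: J1 → J3 → J2
Completion and lateness:
  J1: C=9, d=16, L=9-16=-7
  J3: C=12, d=18, L=12-18=-6
  J2: C=21, d=28, L=21-28=-7
Lmax = max(-7, -6, -7)
= -6


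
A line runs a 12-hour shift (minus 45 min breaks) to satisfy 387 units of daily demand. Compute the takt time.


Available = 12×60 - 45 = 675 min
Takt time = 675 / 387
= 1.74 min/unit


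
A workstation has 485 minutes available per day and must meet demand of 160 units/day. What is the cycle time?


Cycle time = available time / demand
= 485 / 160
= 3.03 min/unit


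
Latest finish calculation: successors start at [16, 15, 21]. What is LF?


LF = min of all successor start times
Successors start at: [16, 15, 21]
LF = min(16, 15, 21)
= 15


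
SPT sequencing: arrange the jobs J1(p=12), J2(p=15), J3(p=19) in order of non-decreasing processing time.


SPT: sort by shortest processing time
  J1: p=12
  J2: p=15
  J3: p=19
Order: J1 → J2 → J3


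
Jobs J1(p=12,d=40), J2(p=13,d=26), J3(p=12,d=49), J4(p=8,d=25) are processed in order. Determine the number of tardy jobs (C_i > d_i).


Completion vs due date:
  J1: C=12, d=40 → on time
  J2: C=25, d=26 → on time
  J3: C=37, d=49 → on time
  J4: C=45, d=25 → TARDY
Tardy jobs: J4
Count = 1


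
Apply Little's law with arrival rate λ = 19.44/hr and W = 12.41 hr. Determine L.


Little's law: L = λ × W
= 19.44 × 12.41
= 241.25


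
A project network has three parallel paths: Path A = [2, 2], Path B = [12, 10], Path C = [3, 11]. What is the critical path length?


Path A: 2 + 2 = 4
Path B: 12 + 10 = 22
Path C: 3 + 11 = 14
Critical path = longest = max(4, 22, 14)
= 22 (Path B)


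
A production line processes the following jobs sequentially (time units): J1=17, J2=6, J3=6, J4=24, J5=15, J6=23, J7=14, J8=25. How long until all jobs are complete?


Sequential makespan: sum all processing times
= 17 + 6 + 6 + 24 + 15 + 23 + 14 + 25
= 130 time units


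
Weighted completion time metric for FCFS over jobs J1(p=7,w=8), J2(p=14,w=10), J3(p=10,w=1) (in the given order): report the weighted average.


Completion times:
  J1: C=7, w×C=8×7=56
  J2: C=21, w×C=10×21=210
  J3: C=31, w×C=1×31=31
Sum w×C = 297
Sum w = 19
Weighted avg = 297/19
= 15.63


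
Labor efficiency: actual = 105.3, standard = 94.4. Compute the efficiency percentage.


Efficiency = (actual / standard) × 100
= (105.3 / 94.4) × 100
= 111.5%


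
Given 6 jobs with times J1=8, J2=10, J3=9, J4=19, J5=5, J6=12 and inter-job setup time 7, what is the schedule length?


Makespan = Σ processing + (n-1) × setup
= (8 + 10 + 9 + 19 + 5 + 12) + (6-1)×7
= 63 + 35
= 98 time units


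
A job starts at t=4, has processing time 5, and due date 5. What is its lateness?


Completion = 4 + 5 = 9
Lateness = C - d = 9 - 5
= 4


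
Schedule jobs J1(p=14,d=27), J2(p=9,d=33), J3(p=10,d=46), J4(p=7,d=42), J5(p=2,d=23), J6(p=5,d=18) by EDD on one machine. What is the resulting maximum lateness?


EDD order: J6 → J5 → J1 → J2 → J4 → J3
Completion and lateness:
  J6: C=5, d=18, L=5-18=-13
  J5: C=7, d=23, L=7-23=-16
  J1: C=21, d=27, L=21-27=-6
  J2: C=30, d=33, L=30-33=-3
  J4: C=37, d=42, L=37-42=-5
  J3: C=47, d=46, L=47-46=1
Lmax = max(-13, -16, -6, -3, -5, 1)
= 1


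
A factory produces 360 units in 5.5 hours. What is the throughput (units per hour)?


Throughput = units / time
= 360 / 5.5
= 65.5 units/hour


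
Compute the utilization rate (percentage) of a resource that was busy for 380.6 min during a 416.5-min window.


Utilization = busy / total × 100
= 380.6 / 416.5 × 100
= 91.4%


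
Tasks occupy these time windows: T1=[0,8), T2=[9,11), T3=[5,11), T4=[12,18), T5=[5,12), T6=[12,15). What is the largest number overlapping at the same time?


Check each time point for overlaps:
  t=5: 3 tasks active (T1, T3, T5)
Max concurrent = 3


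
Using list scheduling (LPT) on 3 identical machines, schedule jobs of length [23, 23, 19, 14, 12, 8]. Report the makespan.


Jobs (LPT sorted): [23, 23, 19, 14, 12, 8]
Machines: 3
  J=23 → Machine 1 (load: 0+23=23)
  J=23 → Machine 2 (load: 0+23=23)
  J=19 → Machine 3 (load: 0+19=19)
  J=14 → Machine 3 (load: 19+14=33)
  J=12 → Machine 1 (load: 23+12=35)
  J=8 → Machine 2 (load: 23+8=31)
Machine loads: [35, 31, 33]
Makespan = max = 35 time units


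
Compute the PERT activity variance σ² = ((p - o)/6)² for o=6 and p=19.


σ² = ((p - o) / 6)² = (p - o)² / 36
= (19 - 6)² / 36
= 13² / 36
= 169 / 36
= 4.6944


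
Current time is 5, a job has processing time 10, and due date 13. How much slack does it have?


Slack = due - current_time - processing
= 13 - 5 - 10
= -2


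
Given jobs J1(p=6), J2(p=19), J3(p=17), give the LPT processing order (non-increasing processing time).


LPT: sort by longest processing time first
  J2: p=19
  J3: p=17
  J1: p=6
Order: J2 → J3 → J1


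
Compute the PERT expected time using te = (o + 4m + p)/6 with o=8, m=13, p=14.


te = (o + 4m + p) / 6
= (8 + 4×13 + 14) / 6
= (8 + 52 + 14) / 6
= 74 / 6
= 12.33


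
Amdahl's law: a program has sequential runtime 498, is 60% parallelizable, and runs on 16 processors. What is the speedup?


Amdahl's law: T_p = T × ((1-p) + p/N)
= 498 × ((1-0.6) + 0.6/16)
= 498 × (0.40 + 0.0375)
= 498 × 0.4375
= 217.88
Speedup = 498/217.88
= 2.29×


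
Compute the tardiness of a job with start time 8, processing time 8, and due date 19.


Completion = start + processing = 8 + 8 = 16
Tardiness = max(0, C - d) = max(0, 16 - 19)
= max(0, -3)
= 0


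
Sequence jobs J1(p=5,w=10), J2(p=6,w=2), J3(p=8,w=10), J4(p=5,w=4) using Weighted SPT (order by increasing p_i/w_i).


WSPT (Smith's rule): sort by p/w ascending
  J1: p/w = 5/10 = 0.500
  J3: p/w = 8/10 = 0.800
  J4: p/w = 5/4 = 1.250
  J2: p/w = 6/2 = 3.000
Order: J1 → J3 → J4 → J2


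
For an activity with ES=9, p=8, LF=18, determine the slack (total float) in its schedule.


EF = ES + duration = 9 + 8 = 17
LS = LF - duration = 18 - 8 = 10
Total Float = LF - EF = 18 - 17
(or LS - ES = 10 - 9)
= 1


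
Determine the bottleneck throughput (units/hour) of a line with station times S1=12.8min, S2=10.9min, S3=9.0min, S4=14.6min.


Bottleneck = longest station time
Station times: [12.8, 10.9, 9.0, 14.6]
Max = 14.6 min
Rate = 60 / 14.6
= 4.11 units/hour (bottleneck: 14.6min)


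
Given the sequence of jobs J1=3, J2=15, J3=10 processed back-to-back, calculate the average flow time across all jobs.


Completion times:
  J1: completes at 3
  J2: completes at 18
  J3: completes at 28
Sum = 49
Average = 49/3
= 16.33


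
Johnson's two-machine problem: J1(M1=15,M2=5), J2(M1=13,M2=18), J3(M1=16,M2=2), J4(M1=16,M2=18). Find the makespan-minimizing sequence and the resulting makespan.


Johnson's rule:
Group 1 (M1≤M2, sort by M1): ['J2', 'J4']
Group 2 (M1>M2, sort desc M2): ['J1', 'J3']
Sequence: J2 → J4 → J1 → J3
Makespan calculation:
  J2: M1 done=13, M2 done=31
  J4: M1 done=29, M2 done=49
  J1: M1 done=44, M2 done=54
  J3: M1 done=60, M2 done=62
= Sequence: J2 → J4 → J1 → J3, Makespan: 62


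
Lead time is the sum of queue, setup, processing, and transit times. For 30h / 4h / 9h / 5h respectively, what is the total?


Lead time = queue + setup + processing + transit
= 30 + 4 + 9 + 5
= 48 hours


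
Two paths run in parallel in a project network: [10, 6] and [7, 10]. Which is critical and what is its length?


Path A: 10 + 6 = 16
Path B: 7 + 10 = 17
Critical path = longest = max(16, 17)
= 17 (Path B)


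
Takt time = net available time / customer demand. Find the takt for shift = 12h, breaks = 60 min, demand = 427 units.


Available = 12×60 - 60 = 660 min
Takt time = 660 / 427
= 1.55 min/unit


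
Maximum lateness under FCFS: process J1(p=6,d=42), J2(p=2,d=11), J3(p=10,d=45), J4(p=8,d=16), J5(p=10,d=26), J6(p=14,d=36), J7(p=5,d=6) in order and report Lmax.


Lateness per job (L = C - d):
  J1: C=6, d=42, L=-36
  J2: C=8, d=11, L=-3
  J3: C=18, d=45, L=-27
  J4: C=26, d=16, L=10
  J5: C=36, d=26, L=10
  J6: C=50, d=36, L=14
  J7: C=55, d=6, L=49
Lmax = max(-36, -3, -27, 10, 10, 14, 49)
= 49


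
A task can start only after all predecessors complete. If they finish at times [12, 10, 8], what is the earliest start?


ES = max of all predecessor completion times
Predecessors: [12, 10, 8]
ES = max(12, 10, 8)
= 12


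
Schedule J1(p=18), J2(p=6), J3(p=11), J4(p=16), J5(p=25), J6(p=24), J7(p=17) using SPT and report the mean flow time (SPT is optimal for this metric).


SPT order: J2 → J3 → J4 → J7 → J1 → J6 → J5
Completion times:
  J2: C=6
  J3: C=17
  J4: C=33
  J7: C=50
  J1: C=68
  J6: C=92
  J5: C=117
Sum = 383, n = 7
Mean flow = 383/7
= 54.71


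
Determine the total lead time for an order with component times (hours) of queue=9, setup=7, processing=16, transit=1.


Lead time = queue + setup + processing + transit
= 9 + 7 + 16 + 1
= 33 hours


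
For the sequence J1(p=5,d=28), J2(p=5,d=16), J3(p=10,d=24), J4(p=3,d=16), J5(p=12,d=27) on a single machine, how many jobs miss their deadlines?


Completion vs due date:
  J1: C=5, d=28 → on time
  J2: C=10, d=16 → on time
  J3: C=20, d=24 → on time
  J4: C=23, d=16 → TARDY
  J5: C=35, d=27 → TARDY
Tardy jobs: J4, J5
Count = 2


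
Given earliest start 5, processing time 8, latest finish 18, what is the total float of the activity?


EF = ES + duration = 5 + 8 = 13
LS = LF - duration = 18 - 8 = 10
Total Float = LF - EF = 18 - 13
(or LS - ES = 10 - 5)
= 5


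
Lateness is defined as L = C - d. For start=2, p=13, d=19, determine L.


Completion = 2 + 13 = 15
Lateness = C - d = 15 - 19
= -4


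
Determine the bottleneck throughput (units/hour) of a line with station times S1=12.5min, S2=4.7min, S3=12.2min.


Bottleneck = longest station time
Station times: [12.5, 4.7, 12.2]
Max = 12.5 min
Rate = 60 / 12.5
= 4.80 units/hour (bottleneck: 12.5min)


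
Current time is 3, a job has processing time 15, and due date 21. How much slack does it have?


Slack = due - current_time - processing
= 21 - 3 - 15
= 3


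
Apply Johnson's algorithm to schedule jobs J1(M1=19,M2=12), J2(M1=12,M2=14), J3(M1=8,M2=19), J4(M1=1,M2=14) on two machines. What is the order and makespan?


Johnson's rule:
Group 1 (M1≤M2, sort by M1): ['J4', 'J3', 'J2']
Group 2 (M1>M2, sort desc M2): ['J1']
Sequence: J4 → J3 → J2 → J1
Makespan calculation:
  J4: M1 done=1, M2 done=15
  J3: M1 done=9, M2 done=34
  J2: M1 done=21, M2 done=48
  J1: M1 done=40, M2 done=60
= Sequence: J4 → J3 → J2 → J1, Makespan: 60


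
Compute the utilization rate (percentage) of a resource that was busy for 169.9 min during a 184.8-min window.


Utilization = busy / total × 100
= 169.9 / 184.8 × 100
= 91.9%


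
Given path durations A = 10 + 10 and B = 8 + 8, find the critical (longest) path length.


Path A: 10 + 10 = 20
Path B: 8 + 8 = 16
Critical path = longest = max(20, 16)
= 20 (Path A)


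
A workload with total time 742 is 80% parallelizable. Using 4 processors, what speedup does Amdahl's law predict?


Amdahl's law: T_p = T × ((1-p) + p/N)
= 742 × ((1-0.8) + 0.8/4)
= 742 × (0.20 + 0.2000)
= 742 × 0.4000
= 296.80
Speedup = 742/296.80
= 2.50×


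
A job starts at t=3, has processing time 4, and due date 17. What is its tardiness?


Completion = start + processing = 3 + 4 = 7
Tardiness = max(0, C - d) = max(0, 7 - 17)
= max(0, -10)
= 0


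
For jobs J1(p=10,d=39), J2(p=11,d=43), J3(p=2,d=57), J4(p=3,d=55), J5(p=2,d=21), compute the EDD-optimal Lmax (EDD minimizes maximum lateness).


EDD order: J5 → J1 → J2 → J4 → J3
Completion and lateness:
  J5: C=2, d=21, L=2-21=-19
  J1: C=12, d=39, L=12-39=-27
  J2: C=23, d=43, L=23-43=-20
  J4: C=26, d=55, L=26-55=-29
  J3: C=28, d=57, L=28-57=-29
Lmax = max(-19, -27, -20, -29, -29)
= -19


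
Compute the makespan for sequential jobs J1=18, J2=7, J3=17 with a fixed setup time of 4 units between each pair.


Makespan = Σ processing + (n-1) × setup
= (18 + 7 + 17) + (3-1)×4
= 42 + 8
= 50 time units


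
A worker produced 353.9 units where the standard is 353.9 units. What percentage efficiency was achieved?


Efficiency = (actual / standard) × 100
= (353.9 / 353.9) × 100
= 100.0%


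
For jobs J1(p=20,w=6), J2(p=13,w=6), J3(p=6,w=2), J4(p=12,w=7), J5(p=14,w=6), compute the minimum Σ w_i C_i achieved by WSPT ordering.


WSPT order (by p/w): J4 → J2 → J5 → J3 → J1
  J4: C=12, w·C=7×12=84
  J2: C=25, w·C=6×25=150
  J5: C=39, w·C=6×39=234
  J3: C=45, w·C=2×45=90
  J1: C=65, w·C=6×65=390
Σ w·C = 948
= 948


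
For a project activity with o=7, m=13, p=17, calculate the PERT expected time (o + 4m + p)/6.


te = (o + 4m + p) / 6
= (7 + 4×13 + 17) / 6
= (7 + 52 + 17) / 6
= 76 / 6
= 12.67


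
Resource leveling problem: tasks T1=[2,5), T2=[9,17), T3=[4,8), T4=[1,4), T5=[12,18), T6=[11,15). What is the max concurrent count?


Check each time point for overlaps:
  t=12: 3 tasks active (T2, T5, T6)
Max concurrent = 3


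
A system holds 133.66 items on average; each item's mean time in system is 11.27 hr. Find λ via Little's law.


Little's law: L = λW → λ = L / W
= 133.66 / 11.27
= 11.86 per hour


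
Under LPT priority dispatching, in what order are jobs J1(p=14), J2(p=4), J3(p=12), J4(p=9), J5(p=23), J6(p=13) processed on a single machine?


LPT: sort by longest processing time first
  J5: p=23
  J1: p=14
  J6: p=13
  J3: p=12
  J4: p=9
  J2: p=4
Order: J5 → J1 → J6 → J3 → J4 → J2


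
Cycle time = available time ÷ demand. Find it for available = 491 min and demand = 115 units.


Cycle time = available time / demand
= 491 / 115
= 4.27 min/unit


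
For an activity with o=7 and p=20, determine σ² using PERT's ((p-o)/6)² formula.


σ² = ((p - o) / 6)² = (p - o)² / 36
= (20 - 7)² / 36
= 13² / 36
= 169 / 36
= 4.6944


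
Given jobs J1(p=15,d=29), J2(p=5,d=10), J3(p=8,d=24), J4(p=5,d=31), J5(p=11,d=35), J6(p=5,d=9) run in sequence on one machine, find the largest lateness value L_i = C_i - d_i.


Lateness per job (L = C - d):
  J1: C=15, d=29, L=-14
  J2: C=20, d=10, L=10
  J3: C=28, d=24, L=4
  J4: C=33, d=31, L=2
  J5: C=44, d=35, L=9
  J6: C=49, d=9, L=40
Lmax = max(-14, 10, 4, 2, 9, 40)
= 40


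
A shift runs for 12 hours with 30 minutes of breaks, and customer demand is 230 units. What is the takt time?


Available = 12×60 - 30 = 690 min
Takt time = 690 / 230
= 3.00 min/unit


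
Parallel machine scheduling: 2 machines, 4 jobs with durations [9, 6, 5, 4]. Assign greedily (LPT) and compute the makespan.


Jobs (LPT sorted): [9, 6, 5, 4]
Machines: 2
  J=9 → Machine 1 (load: 0+9=9)
  J=6 → Machine 2 (load: 0+6=6)
  J=5 → Machine 2 (load: 6+5=11)
  J=4 → Machine 1 (load: 9+4=13)
Machine loads: [13, 11]
Makespan = max = 13 time units


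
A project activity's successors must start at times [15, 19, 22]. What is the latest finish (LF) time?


LF = min of all successor start times
Successors start at: [15, 19, 22]
LF = min(15, 19, 22)
= 15


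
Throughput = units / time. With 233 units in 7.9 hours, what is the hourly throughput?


Throughput = units / time
= 233 / 7.9
= 29.5 units/hour


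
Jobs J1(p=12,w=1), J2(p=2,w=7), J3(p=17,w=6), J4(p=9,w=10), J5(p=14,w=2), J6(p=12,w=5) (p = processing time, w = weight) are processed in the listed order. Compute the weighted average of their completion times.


Completion times:
  J1: C=12, w×C=1×12=12
  J2: C=14, w×C=7×14=98
  J3: C=31, w×C=6×31=186
  J4: C=40, w×C=10×40=400
  J5: C=54, w×C=2×54=108
  J6: C=66, w×C=5×66=330
Sum w×C = 1134
Sum w = 31
Weighted avg = 1134/31
= 36.58


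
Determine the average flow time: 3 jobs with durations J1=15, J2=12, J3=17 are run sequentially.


Completion times:
  J1: completes at 15
  J2: completes at 27
  J3: completes at 44
Sum = 86
Average = 86/3
= 28.67


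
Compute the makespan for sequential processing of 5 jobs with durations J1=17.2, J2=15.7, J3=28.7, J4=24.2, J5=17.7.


Sequential makespan: sum all processing times
= 17.2 + 15.7 + 28.7 + 24.2 + 17.7
= 103.5 time units


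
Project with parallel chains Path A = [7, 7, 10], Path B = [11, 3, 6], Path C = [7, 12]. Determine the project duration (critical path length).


Path A: 7 + 7 + 10 = 24
Path B: 11 + 3 + 6 = 20
Path C: 7 + 12 = 19
Critical path = longest = max(24, 20, 19)
= 24 (Path A)


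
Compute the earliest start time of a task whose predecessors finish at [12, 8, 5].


ES = max of all predecessor completion times
Predecessors: [12, 8, 5]
ES = max(12, 8, 5)
= 12


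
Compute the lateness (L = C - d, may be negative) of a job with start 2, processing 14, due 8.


Completion = 2 + 14 = 16
Lateness = C - d = 16 - 8
= 8


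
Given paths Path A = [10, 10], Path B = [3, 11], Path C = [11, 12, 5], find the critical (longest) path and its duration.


Path A: 10 + 10 = 20
Path B: 3 + 11 = 14
Path C: 11 + 12 + 5 = 28
Critical path = longest = max(20, 14, 28)
= 28 (Path C)


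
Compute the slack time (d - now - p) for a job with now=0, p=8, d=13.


Slack = due - current_time - processing
= 13 - 0 - 8
= 5


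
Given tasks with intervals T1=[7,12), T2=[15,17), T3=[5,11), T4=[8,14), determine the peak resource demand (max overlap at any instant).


Check each time point for overlaps:
  t=8: 3 tasks active (T1, T3, T4)
Max concurrent = 3


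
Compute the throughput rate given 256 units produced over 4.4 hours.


Throughput = units / time
= 256 / 4.4
= 58.2 units/hour


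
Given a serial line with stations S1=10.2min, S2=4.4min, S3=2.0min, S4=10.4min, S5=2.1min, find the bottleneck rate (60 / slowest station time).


Bottleneck = longest station time
Station times: [10.2, 4.4, 2.0, 10.4, 2.1]
Max = 10.4 min
Rate = 60 / 10.4
= 5.77 units/hour (bottleneck: 10.4min)


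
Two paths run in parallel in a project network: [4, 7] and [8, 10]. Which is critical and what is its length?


Path A: 4 + 7 = 11
Path B: 8 + 10 = 18
Critical path = longest = max(11, 18)
= 18 (Path B)


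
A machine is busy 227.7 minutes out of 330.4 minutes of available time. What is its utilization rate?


Utilization = busy / total × 100
= 227.7 / 330.4 × 100
= 68.9%


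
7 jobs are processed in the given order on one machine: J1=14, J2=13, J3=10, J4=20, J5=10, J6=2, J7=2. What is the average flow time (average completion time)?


Completion times:
  J1: completes at 14
  J2: completes at 27
  J3: completes at 37
  J4: completes at 57
  J5: completes at 67
  J6: completes at 69
  J7: completes at 71
Sum = 342
Average = 342/7
= 48.86


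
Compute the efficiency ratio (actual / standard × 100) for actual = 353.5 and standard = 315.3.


Efficiency = (actual / standard) × 100
= (353.5 / 315.3) × 100
= 112.1%


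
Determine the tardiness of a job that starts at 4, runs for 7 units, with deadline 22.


Completion = start + processing = 4 + 7 = 11
Tardiness = max(0, C - d) = max(0, 11 - 22)
= max(0, -11)
= 0


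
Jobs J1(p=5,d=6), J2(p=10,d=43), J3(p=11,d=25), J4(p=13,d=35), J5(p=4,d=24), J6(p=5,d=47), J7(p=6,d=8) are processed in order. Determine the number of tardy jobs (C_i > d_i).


Completion vs due date:
  J1: C=5, d=6 → on time
  J2: C=15, d=43 → on time
  J3: C=26, d=25 → TARDY
  J4: C=39, d=35 → TARDY
  J5: C=43, d=24 → TARDY
  J6: C=48, d=47 → TARDY
  J7: C=54, d=8 → TARDY
Tardy jobs: J3, J4, J5, J6, J7
Count = 5


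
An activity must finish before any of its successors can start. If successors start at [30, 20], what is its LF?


LF = min of all successor start times
Successors start at: [30, 20]
LF = min(30, 20)
= 20


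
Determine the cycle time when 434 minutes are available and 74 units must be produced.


Cycle time = available time / demand
= 434 / 74
= 5.86 min/unit


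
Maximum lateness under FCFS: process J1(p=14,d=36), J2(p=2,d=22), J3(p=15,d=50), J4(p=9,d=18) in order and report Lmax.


Lateness per job (L = C - d):
  J1: C=14, d=36, L=-22
  J2: C=16, d=22, L=-6
  J3: C=31, d=50, L=-19
  J4: C=40, d=18, L=22
Lmax = max(-22, -6, -19, 22)
= 22


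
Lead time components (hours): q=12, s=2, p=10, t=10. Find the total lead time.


Lead time = queue + setup + processing + transit
= 12 + 2 + 10 + 10
= 34 hours


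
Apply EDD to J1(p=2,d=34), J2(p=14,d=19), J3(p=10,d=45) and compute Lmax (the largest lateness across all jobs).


EDD order: J2 → J1 → J3
Completion and lateness:
  J2: C=14, d=19, L=14-19=-5
  J1: C=16, d=34, L=16-34=-18
  J3: C=26, d=45, L=26-45=-19
Lmax = max(-5, -18, -19)
= -5


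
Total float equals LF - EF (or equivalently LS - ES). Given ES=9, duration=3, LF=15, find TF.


EF = ES + duration = 9 + 3 = 12
LS = LF - duration = 15 - 3 = 12
Total Float = LF - EF = 15 - 12
(or LS - ES = 12 - 9)
= 3


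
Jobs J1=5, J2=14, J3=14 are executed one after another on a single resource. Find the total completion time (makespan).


Sequential makespan: sum all processing times
= 5 + 14 + 14
= 33 time units


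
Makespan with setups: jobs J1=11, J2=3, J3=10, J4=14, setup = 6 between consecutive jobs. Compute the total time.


Makespan = Σ processing + (n-1) × setup
= (11 + 3 + 10 + 14) + (4-1)×6
= 38 + 18
= 56 time units


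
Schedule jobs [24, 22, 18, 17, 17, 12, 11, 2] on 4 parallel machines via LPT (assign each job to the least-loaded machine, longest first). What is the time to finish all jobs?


Jobs (LPT sorted): [24, 22, 18, 17, 17, 12, 11, 2]
Machines: 4
  J=24 → Machine 1 (load: 0+24=24)
  J=22 → Machine 2 (load: 0+22=22)
  J=18 → Machine 3 (load: 0+18=18)
  J=17 → Machine 4 (load: 0+17=17)
  J=17 → Machine 4 (load: 17+17=34)
  J=12 → Machine 3 (load: 18+12=30)
  J=11 → Machine 2 (load: 22+11=33)
  J=2 → Machine 1 (load: 24+2=26)
Machine loads: [26, 33, 30, 34]
Makespan = max = 34 time units


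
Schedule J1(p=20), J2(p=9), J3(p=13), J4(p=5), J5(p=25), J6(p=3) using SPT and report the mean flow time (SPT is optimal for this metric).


SPT order: J6 → J4 → J2 → J3 → J1 → J5
Completion times:
  J6: C=3
  J4: C=8
  J2: C=17
  J3: C=30
  J1: C=50
  J5: C=75
Sum = 183, n = 6
Mean flow = 183/6
= 30.50


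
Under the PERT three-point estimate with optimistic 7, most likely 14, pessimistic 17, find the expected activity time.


te = (o + 4m + p) / 6
= (7 + 4×14 + 17) / 6
= (7 + 56 + 17) / 6
= 80 / 6
= 13.33


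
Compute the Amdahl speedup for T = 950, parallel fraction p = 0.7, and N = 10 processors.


Amdahl's law: T_p = T × ((1-p) + p/N)
= 950 × ((1-0.7) + 0.7/10)
= 950 × (0.30 + 0.0700)
= 950 × 0.3700
= 351.50
Speedup = 950/351.50
= 2.70×


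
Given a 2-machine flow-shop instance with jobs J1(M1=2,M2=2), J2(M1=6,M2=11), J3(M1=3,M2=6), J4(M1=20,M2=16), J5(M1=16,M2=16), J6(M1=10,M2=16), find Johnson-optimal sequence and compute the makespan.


Johnson's rule:
Group 1 (M1≤M2, sort by M1): ['J1', 'J3', 'J2', 'J6', 'J5']
Group 2 (M1>M2, sort desc M2): ['J4']
Sequence: J1 → J3 → J2 → J6 → J5 → J4
Makespan calculation:
  J1: M1 done=2, M2 done=4
  J3: M1 done=5, M2 done=11
  J2: M1 done=11, M2 done=22
  J6: M1 done=21, M2 done=38
  J5: M1 done=37, M2 done=54
  J4: M1 done=57, M2 done=73
= Sequence: J1 → J3 → J2 → J6 → J5 → J4, Makespan: 73


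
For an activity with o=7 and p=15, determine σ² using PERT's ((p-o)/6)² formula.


σ² = ((p - o) / 6)² = (p - o)² / 36
= (15 - 7)² / 36
= 8² / 36
= 64 / 36
= 1.7778


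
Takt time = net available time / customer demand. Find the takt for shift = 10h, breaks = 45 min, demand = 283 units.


Available = 10×60 - 45 = 555 min
Takt time = 555 / 283
= 1.96 min/unit


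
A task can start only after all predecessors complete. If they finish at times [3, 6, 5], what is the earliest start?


ES = max of all predecessor completion times
Predecessors: [3, 6, 5]
ES = max(3, 6, 5)
= 6


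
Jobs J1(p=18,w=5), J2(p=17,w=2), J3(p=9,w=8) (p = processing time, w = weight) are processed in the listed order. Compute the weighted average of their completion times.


Completion times:
  J1: C=18, w×C=5×18=90
  J2: C=35, w×C=2×35=70
  J3: C=44, w×C=8×44=352
Sum w×C = 512
Sum w = 15
Weighted avg = 512/15
= 34.13


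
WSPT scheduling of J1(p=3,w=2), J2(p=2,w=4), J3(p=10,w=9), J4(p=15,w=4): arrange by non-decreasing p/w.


WSPT (Smith's rule): sort by p/w ascending
  J2: p/w = 2/4 = 0.500
  J3: p/w = 10/9 = 1.111
  J1: p/w = 3/2 = 1.500
  J4: p/w = 15/4 = 3.750
Order: J2 → J3 → J1 → J4


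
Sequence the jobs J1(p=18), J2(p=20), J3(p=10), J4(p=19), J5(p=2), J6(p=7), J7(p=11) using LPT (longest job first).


LPT: sort by longest processing time first
  J2: p=20
  J4: p=19
  J1: p=18
  J7: p=11
  J3: p=10
  J6: p=7
  J5: p=2
Order: J2 → J4 → J1 → J7 → J3 → J6 → J5


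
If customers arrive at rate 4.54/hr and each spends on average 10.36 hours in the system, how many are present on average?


Little's law: L = λ × W
= 4.54 × 10.36
= 47.03


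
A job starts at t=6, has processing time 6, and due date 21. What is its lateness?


Completion = 6 + 6 = 12
Lateness = C - d = 12 - 21
= -9


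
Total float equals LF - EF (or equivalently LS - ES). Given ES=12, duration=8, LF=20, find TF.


EF = ES + duration = 12 + 8 = 20
LS = LF - duration = 20 - 8 = 12
Total Float = LF - EF = 20 - 20
(or LS - ES = 12 - 12)
= 0


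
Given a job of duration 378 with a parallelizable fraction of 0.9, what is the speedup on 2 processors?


Amdahl's law: T_p = T × ((1-p) + p/N)
= 378 × ((1-0.9) + 0.9/2)
= 378 × (0.10 + 0.4500)
= 378 × 0.5500
= 207.90
Speedup = 378/207.90
= 1.82×


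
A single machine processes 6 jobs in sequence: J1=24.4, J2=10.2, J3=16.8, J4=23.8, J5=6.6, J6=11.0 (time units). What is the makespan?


Sequential makespan: sum all processing times
= 24.4 + 10.2 + 16.8 + 23.8 + 6.6 + 11.0
= 92.8 time units


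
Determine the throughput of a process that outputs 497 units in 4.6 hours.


Throughput = units / time
= 497 / 4.6
= 108.0 units/hour


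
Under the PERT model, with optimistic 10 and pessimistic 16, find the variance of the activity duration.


σ² = ((p - o) / 6)² = (p - o)² / 36
= (16 - 10)² / 36
= 6² / 36
= 36 / 36
= 1.0000


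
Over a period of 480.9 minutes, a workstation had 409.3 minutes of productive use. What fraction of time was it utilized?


Utilization = busy / total × 100
= 409.3 / 480.9 × 100
= 85.1%


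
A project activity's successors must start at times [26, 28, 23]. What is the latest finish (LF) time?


LF = min of all successor start times
Successors start at: [26, 28, 23]
LF = min(26, 28, 23)
= 23


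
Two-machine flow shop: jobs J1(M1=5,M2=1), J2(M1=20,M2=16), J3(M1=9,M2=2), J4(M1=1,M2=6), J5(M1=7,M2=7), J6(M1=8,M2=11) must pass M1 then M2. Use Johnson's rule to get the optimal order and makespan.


Johnson's rule:
Group 1 (M1≤M2, sort by M1): ['J4', 'J5', 'J6']
Group 2 (M1>M2, sort desc M2): ['J2', 'J3', 'J1']
Sequence: J4 → J5 → J6 → J2 → J3 → J1
Makespan calculation:
  J4: M1 done=1, M2 done=7
  J5: M1 done=8, M2 done=15
  J6: M1 done=16, M2 done=27
  J2: M1 done=36, M2 done=52
  J3: M1 done=45, M2 done=54
  J1: M1 done=50, M2 done=55
= Sequence: J4 → J5 → J6 → J2 → J3 → J1, Makespan: 55
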